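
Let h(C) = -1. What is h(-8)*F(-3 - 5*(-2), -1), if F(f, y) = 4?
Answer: -4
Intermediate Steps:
h(-8)*F(-3 - 5*(-2), -1) = -1*4 = -4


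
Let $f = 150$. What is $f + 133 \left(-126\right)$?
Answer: $-16608$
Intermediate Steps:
$f + 133 \left(-126\right) = 150 + 133 \left(-126\right) = 150 - 16758 = -16608$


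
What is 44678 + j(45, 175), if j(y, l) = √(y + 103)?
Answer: 44678 + 2*√37 ≈ 44690.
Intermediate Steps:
j(y, l) = √(103 + y)
44678 + j(45, 175) = 44678 + √(103 + 45) = 44678 + √148 = 44678 + 2*√37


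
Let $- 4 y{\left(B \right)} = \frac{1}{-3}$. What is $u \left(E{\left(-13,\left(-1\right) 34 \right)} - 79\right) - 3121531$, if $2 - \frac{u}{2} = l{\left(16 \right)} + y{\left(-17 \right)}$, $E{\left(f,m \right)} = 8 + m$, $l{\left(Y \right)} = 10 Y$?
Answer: $- \frac{6176667}{2} \approx -3.0883 \cdot 10^{6}$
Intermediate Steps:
$y{\left(B \right)} = \frac{1}{12}$ ($y{\left(B \right)} = - \frac{1}{4 \left(-3\right)} = \left(- \frac{1}{4}\right) \left(- \frac{1}{3}\right) = \frac{1}{12}$)
$u = - \frac{1897}{6}$ ($u = 4 - 2 \left(10 \cdot 16 + \frac{1}{12}\right) = 4 - 2 \left(160 + \frac{1}{12}\right) = 4 - \frac{1921}{6} = - \frac{1897}{6} \approx -316.17$)
$u \left(E{\left(-13,\left(-1\right) 34 \right)} - 79\right) - 3121531 = - \frac{1897 \left(\left(8 - 34\right) - 79\right)}{6} - 3121531 = - \frac{1897 \left(-26 - 79\right)}{6} - 3121531 = \left(- \frac{1897}{6}\right) \left(-105\right) - 3121531 = \frac{66395}{2} - 3121531 = - \frac{6176667}{2}$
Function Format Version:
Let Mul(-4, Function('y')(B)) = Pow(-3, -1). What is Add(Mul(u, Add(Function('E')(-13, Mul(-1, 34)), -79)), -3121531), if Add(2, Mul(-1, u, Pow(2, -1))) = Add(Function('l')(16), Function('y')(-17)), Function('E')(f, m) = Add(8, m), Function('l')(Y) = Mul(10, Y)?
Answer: Rational(-6176667, 2) ≈ -3.0883e+6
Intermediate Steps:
Function('y')(B) = Rational(1, 12) (Function('y')(B) = Mul(Rational(-1, 4), Pow(-3, -1)) = Mul(Rational(-1, 4), Rational(-1, 3)) = Rational(1, 12))
u = Rational(-1897, 6) (u = Add(4, Mul(-2, Add(Mul(10, 16), Rational(1, 12)))) = Add(4, Mul(-2, Add(160, Rational(1, 12)))) = Add(4, Mul(-2, Rational(1921, 12))) = Add(4, Rational(-1921, 6)) = Rational(-1897, 6) ≈ -316.17)
Add(Mul(u, Add(Function('E')(-13, Mul(-1, 34)), -79)), -3121531) = Add(Mul(Rational(-1897, 6), Add(Add(8, Mul(-1, 34)), -79)), -3121531) = Add(Mul(Rational(-1897, 6), Add(Add(8, -34), -79)), -3121531) = Add(Mul(Rational(-1897, 6), Add(-26, -79)), -3121531) = Add(Mul(Rational(-1897, 6), -105), -3121531) = Add(Rational(66395, 2), -3121531) = Rational(-6176667, 2)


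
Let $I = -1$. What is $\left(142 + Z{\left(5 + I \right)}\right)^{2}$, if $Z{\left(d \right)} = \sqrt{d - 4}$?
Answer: $20164$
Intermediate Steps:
$Z{\left(d \right)} = \sqrt{-4 + d}$
$\left(142 + Z{\left(5 + I \right)}\right)^{2} = \left(142 + \sqrt{-4 + \left(5 - 1\right)}\right)^{2} = \left(142 + \sqrt{-4 + 4}\right)^{2} = \left(142 + \sqrt{0}\right)^{2} = \left(142 + 0\right)^{2} = 142^{2} = 20164$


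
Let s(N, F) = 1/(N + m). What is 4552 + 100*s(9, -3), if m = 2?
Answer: 50172/11 ≈ 4561.1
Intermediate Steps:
s(N, F) = 1/(2 + N) (s(N, F) = 1/(N + 2) = 1/(2 + N))
4552 + 100*s(9, -3) = 4552 + 100/(2 + 9) = 4552 + 100/11 = 50172/11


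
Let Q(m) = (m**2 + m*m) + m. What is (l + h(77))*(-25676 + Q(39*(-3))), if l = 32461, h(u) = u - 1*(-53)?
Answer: 51656735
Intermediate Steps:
h(u) = 53 + u (h(u) = u + 53 = 53 + u)
Q(m) = m + 2*m**2 (Q(m) = (m**2 + m**2) + m = 2*m**2 + m = m + 2*m**2)
(l + h(77))*(-25676 + Q(39*(-3))) = (32461 + (53 + 77))*(-25676 + (39*(-3))*(1 + 2*(39*(-3)))) = (32461 + 130)*(-25676 - 117*(1 + 2*(-117))) = 32591*(-25676 - 117*(1 - 234)) = 32591*(-25676 - 117*(-233)) = 32591*(-25676 + 27261) = 32591*1585 = 51656735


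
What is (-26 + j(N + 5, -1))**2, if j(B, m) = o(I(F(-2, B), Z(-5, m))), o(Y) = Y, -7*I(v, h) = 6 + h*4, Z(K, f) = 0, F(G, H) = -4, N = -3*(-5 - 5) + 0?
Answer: 35344/49 ≈ 721.31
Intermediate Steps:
N = 30 (N = -3*(-10) + 0 = 30 + 0 = 30)
I(v, h) = -6/7 - 4*h/7 (I(v, h) = -(6 + h*4)/7 = -(6 + 4*h)/7 = -6/7 - 4*h/7)
j(B, m) = -6/7 (j(B, m) = -6/7 - 4/7*0 = -6/7 + 0 = -6/7)
(-26 + j(N + 5, -1))**2 = (-26 - 6/7)**2 = (-188/7)**2 = 35344/49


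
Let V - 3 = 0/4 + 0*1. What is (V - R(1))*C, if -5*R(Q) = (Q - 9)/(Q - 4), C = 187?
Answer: 9911/15 ≈ 660.73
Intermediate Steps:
R(Q) = -(-9 + Q)/(5*(-4 + Q)) (R(Q) = -(Q - 9)/(5*(Q - 4)) = -(-9 + Q)/(5*(-4 + Q)))
V = 3 (V = 3 + (0/4 + 0*1) = 3 + (0*(¼) + 0) = 3 + (0 + 0) = 3 + 0 = 3)
(V - R(1))*C = (3 - (9 - 1*1)/(5*(-4 + 1)))*187 = (3 - (9 - 1)/(5*(-3)))*187 = (3 - (-1)*8/(5*3))*187 = (3 - 1*(-8/15))*187 = (3 + 8/15)*187 = (53/15)*187 = 9911/15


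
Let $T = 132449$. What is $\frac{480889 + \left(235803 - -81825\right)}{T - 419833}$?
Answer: $- \frac{798517}{287384} \approx -2.7786$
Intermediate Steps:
$\frac{480889 + \left(235803 - -81825\right)}{T - 419833} = \frac{480889 + \left(235803 - -81825\right)}{132449 - 419833} = \frac{480889 + \left(235803 + 81825\right)}{-287384} = \left(480889 + 317628\right) \left(- \frac{1}{287384}\right) = 798517 \left(- \frac{1}{287384}\right) = - \frac{798517}{287384}$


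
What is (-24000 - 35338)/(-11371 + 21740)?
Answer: -59338/10369 ≈ -5.7226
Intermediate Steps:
(-24000 - 35338)/(-11371 + 21740) = -59338/10369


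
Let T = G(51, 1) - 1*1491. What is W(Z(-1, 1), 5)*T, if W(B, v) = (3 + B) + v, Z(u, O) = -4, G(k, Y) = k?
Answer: -5760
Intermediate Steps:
W(B, v) = 3 + B + v
T = -1440 (T = 51 - 1*1491 = 51 - 1491 = -1440)
W(Z(-1, 1), 5)*T = (3 - 4 + 5)*(-1440) = 4*(-1440) = -5760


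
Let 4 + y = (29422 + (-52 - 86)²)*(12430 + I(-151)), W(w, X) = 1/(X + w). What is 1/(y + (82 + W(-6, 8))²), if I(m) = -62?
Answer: 4/2397737161 ≈ 1.6682e-9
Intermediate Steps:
y = 599427484 (y = -4 + (29422 + (-52 - 86)²)*(12430 - 62) = -4 + (29422 + (-138)²)*12368 = -4 + (29422 + 19044)*12368 = -4 + 48466*12368 = -4 + 599427488 = 599427484)
1/(y + (82 + W(-6, 8))²) = 1/(599427484 + (82 + 1/(8 - 6))²) = 1/(599427484 + (82 + 1/2)²) = 1/(599427484 + (82 + ½)²) = 1/(599427484 + (165/2)²) = 1/(599427484 + 27225/4) = 1/(2397737161/4) = 4/2397737161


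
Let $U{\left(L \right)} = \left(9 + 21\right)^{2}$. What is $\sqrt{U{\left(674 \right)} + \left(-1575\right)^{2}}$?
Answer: $15 \sqrt{11029} \approx 1575.3$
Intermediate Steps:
$U{\left(L \right)} = 900$ ($U{\left(L \right)} = 30^{2} = 900$)
$\sqrt{U{\left(674 \right)} + \left(-1575\right)^{2}} = \sqrt{900 + \left(-1575\right)^{2}} = \sqrt{900 + 2480625} = \sqrt{2481525} = 15 \sqrt{11029}$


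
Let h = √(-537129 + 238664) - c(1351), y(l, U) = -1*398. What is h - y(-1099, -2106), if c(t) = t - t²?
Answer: 1824248 + I*√298465 ≈ 1.8242e+6 + 546.32*I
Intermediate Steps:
y(l, U) = -398
h = 1823850 + I*√298465 (h = √(-537129 + 238664) - 1351*(1 - 1*1351) = √(-298465) - 1351*(1 - 1351) = I*√298465 - 1351*(-1350) = I*√298465 - 1*(-1823850) = I*√298465 + 1823850 = 1823850 + I*√298465 ≈ 1.8239e+6 + 546.32*I)
h - y(-1099, -2106) = (1823850 + I*√298465) - 1*(-398) = (1823850 + I*√298465) + 398 = 1824248 + I*√298465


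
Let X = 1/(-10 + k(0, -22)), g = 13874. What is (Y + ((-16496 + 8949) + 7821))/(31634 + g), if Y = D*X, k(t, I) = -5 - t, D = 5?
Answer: 821/136524 ≈ 0.0060136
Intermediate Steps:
X = -1/15 (X = 1/(-10 + (-5 - 1*0)) = 1/(-10 + (-5 + 0)) = 1/(-10 - 5) = 1/(-15) = -1/15 ≈ -0.066667)
Y = -⅓ (Y = 5*(-1/15) = -⅓ ≈ -0.33333)
(Y + ((-16496 + 8949) + 7821))/(31634 + g) = (-⅓ + ((-16496 + 8949) + 7821))/(31634 + 13874) = (-⅓ + (-7547 + 7821))/45508 = (-⅓ + 274)*(1/45508) = (821/3)*(1/45508) = 821/136524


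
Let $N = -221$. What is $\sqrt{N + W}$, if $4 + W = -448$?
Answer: $i \sqrt{673} \approx 25.942 i$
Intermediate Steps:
$W = -452$ ($W = -4 - 448 = -452$)
$\sqrt{N + W} = \sqrt{-221 - 452} = \sqrt{-673} = i \sqrt{673}$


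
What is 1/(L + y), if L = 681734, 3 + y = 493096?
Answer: 1/1174827 ≈ 8.5119e-7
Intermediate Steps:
y = 493093 (y = -3 + 493096 = 493093)
1/(L + y) = 1/(681734 + 493093) = 1/1174827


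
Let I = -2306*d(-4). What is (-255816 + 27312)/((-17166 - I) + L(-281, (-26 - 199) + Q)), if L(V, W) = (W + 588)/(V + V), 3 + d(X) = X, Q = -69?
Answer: 64209624/9359695 ≈ 6.8602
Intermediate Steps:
d(X) = -3 + X
L(V, W) = (588 + W)/(2*V) (L(V, W) = (588 + W)/((2*V)) = (588 + W)*(1/(2*V)) = (588 + W)/(2*V))
I = 16142 (I = -2306*(-3 - 4) = -2306*(-7) = 16142)
(-255816 + 27312)/((-17166 - I) + L(-281, (-26 - 199) + Q)) = (-255816 + 27312)/((-17166 - 1*16142) + (½)*(588 + ((-26 - 199) - 69))/(-281)) = -228504/((-17166 - 16142) + (½)*(-1/281)*(588 + (-225 - 69))) = -228504/(-33308 + (½)*(-1/281)*(588 - 294)) = -228504/(-33308 + (½)*(-1/281)*294) = -228504/(-33308 - 147/281) = -228504/(-9359695/281) = -228504*(-281/9359695) = 64209624/9359695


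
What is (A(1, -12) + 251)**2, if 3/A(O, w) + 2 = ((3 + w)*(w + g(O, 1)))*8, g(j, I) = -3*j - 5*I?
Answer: 130278405481/2067844 ≈ 63002.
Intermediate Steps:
g(j, I) = -5*I - 3*j
A(O, w) = 3/(-2 + 8*(3 + w)*(-5 + w - 3*O)) (A(O, w) = 3/(-2 + ((3 + w)*(w + (-5*1 - 3*O)))*8) = 3/(-2 + ((3 + w)*(w + (-5 - 3*O)))*8) = 3/(-2 + ((3 + w)*(-5 + w - 3*O))*8) = 3/(-2 + 8*(3 + w)*(-5 + w - 3*O)))
(A(1, -12) + 251)**2 = (3/(2*(-61 - 36*1 - 8*(-12) + 4*(-12)**2 - 12*1*(-12))) + 251)**2 = (3/(2*(-61 - 36 + 96 + 4*144 + 144)) + 251)**2 = (3/(2*(-61 - 36 + 96 + 576 + 144)) + 251)**2 = ((3/2)/719 + 251)**2 = ((3/2)*(1/719) + 251)**2 = (3/1438 + 251)**2 = (360941/1438)**2 = 130278405481/2067844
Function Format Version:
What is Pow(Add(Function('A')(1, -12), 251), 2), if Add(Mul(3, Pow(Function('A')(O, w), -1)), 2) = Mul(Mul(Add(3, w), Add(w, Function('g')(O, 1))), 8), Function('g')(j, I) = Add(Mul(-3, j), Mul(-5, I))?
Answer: Rational(130278405481, 2067844) ≈ 63002.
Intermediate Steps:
Function('g')(j, I) = Add(Mul(-5, I), Mul(-3, j))
Function('A')(O, w) = Mul(3, Pow(Add(-2, Mul(8, Add(3, w), Add(-5, w, Mul(-3, O)))), -1)) (Function('A')(O, w) = Mul(3, Pow(Add(-2, Mul(Mul(Add(3, w), Add(w, Add(Mul(-5, 1), Mul(-3, O)))), 8)), -1)) = Mul(3, Pow(Add(-2, Mul(Mul(Add(3, w), Add(w, Add(-5, Mul(-3, O)))), 8)), -1)) = Mul(3, Pow(Add(-2, Mul(Mul(Add(3, w), Add(-5, w, Mul(-3, O))), 8)), -1)) = Mul(3, Pow(Add(-2, Mul(8, Add(3, w), Add(-5, w, Mul(-3, O)))), -1)))
Pow(Add(Function('A')(1, -12), 251), 2) = Pow(Add(Mul(Rational(3, 2), Pow(Add(-61, Mul(-36, 1), Mul(-8, -12), Mul(4, Pow(-12, 2)), Mul(-12, 1, -12)), -1)), 251), 2) = Pow(Add(Mul(Rational(3, 2), Pow(Add(-61, -36, 96, Mul(4, 144), 144), -1)), 251), 2) = Pow(Add(Mul(Rational(3, 2), Pow(Add(-61, -36, 96, 576, 144), -1)), 251), 2) = Pow(Add(Mul(Rational(3, 2), Pow(719, -1)), 251), 2) = Pow(Add(Mul(Rational(3, 2), Rational(1, 719)), 251), 2) = Pow(Add(Rational(3, 1438), 251), 2) = Pow(Rational(360941, 1438), 2) = Rational(130278405481, 2067844)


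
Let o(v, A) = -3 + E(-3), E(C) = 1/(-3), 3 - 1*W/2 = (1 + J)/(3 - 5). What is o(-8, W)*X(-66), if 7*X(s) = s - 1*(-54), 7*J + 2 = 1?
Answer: 40/7 ≈ 5.7143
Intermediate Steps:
J = -⅐ (J = -2/7 + (⅐)*1 = -2/7 + ⅐ = -⅐ ≈ -0.14286)
X(s) = 54/7 + s/7 (X(s) = (s - 1*(-54))/7 = (s + 54)/7 = (54 + s)/7 = 54/7 + s/7)
W = 48/7 (W = 6 - 2*(1 - ⅐)/(3 - 5) = 6 - 12/(7*(-2)) = 6 - 12*(-1)/(7*2) = 6 - 2*(-3/7) = 6 + 6/7 = 48/7 ≈ 6.8571)
E(C) = -⅓
o(v, A) = -10/3 (o(v, A) = -3 - ⅓ = -10/3)
o(-8, W)*X(-66) = -10*(54/7 + (⅐)*(-66))/3 = -10*(54/7 - 66/7)/3 = -10/3*(-12/7) = 40/7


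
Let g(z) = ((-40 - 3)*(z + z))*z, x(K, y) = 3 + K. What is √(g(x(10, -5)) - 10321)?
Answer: I*√24855 ≈ 157.65*I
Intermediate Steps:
g(z) = -86*z² (g(z) = (-86*z)*z = -86*z²)
√(g(x(10, -5)) - 10321) = √(-86*(3 + 10)² - 10321) = √(-86*13² - 10321) = √(-86*169 - 10321) = √(-14534 - 10321) = √(-24855) = I*√24855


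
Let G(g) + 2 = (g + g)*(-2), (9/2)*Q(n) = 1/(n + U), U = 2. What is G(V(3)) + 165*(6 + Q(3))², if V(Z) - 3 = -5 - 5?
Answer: 817334/135 ≈ 6054.3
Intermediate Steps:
V(Z) = -7 (V(Z) = 3 + (-5 - 5) = 3 - 10 = -7)
Q(n) = 2/(9*(2 + n)) (Q(n) = 2/(9*(n + 2)) = 2/(9*(2 + n)))
G(g) = -2 - 4*g (G(g) = -2 + (g + g)*(-2) = -2 + (2*g)*(-2) = -2 - 4*g)
G(V(3)) + 165*(6 + Q(3))² = (-2 - 4*(-7)) + 165*(6 + 2/(9*(2 + 3)))² = (-2 + 28) + 165*(6 + (2/9)/5)² = 26 + 165*(6 + (2/9)*(⅕))² = 26 + 165*(6 + 2/45)² = 26 + 165*(272/45)² = 26 + 165*(73984/2025) = 26 + 813824/135 = 817334/135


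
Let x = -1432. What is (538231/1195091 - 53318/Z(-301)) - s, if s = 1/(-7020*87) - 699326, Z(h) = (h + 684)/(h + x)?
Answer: 262937080057913847553/279547823021220 ≈ 9.4058e+5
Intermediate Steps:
Z(h) = (684 + h)/(-1432 + h) (Z(h) = (h + 684)/(h - 1432) = (684 + h)/(-1432 + h))
s = -427106361241/610740 (s = 1/(-610740) - 699326 = -1/610740 - 699326 = -427106361241/610740 ≈ -6.9933e+5)
(538231/1195091 - 53318/Z(-301)) - s = (538231/1195091 - 53318*(-1432 - 301)/(684 - 301)) - 1*(-427106361241/610740) = (538231*(1/1195091) - 53318/(383/(-1733))) + 427106361241/610740 = (538231/1195091 - 53318/((-1/1733*383))) + 427106361241/610740 = (538231/1195091 - 53318/(-383/1733)) + 427106361241/610740 = (538231/1195091 - 53318*(-1733/383)) + 427106361241/610740 = (538231/1195091 + 92400094/383) + 427106361241/610740 = 110426726881027/457719853 + 427106361241/610740 = 262937080057913847553/279547823021220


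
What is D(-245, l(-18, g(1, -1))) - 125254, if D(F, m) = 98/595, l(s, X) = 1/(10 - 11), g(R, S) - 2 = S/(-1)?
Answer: -10646576/85 ≈ -1.2525e+5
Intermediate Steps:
g(R, S) = 2 - S (g(R, S) = 2 + S/(-1) = 2 + S*(-1) = 2 - S)
l(s, X) = -1 (l(s, X) = 1/(-1) = -1)
D(F, m) = 14/85 (D(F, m) = 98*(1/595) = 14/85)
D(-245, l(-18, g(1, -1))) - 125254 = 14/85 - 125254 = -10646576/85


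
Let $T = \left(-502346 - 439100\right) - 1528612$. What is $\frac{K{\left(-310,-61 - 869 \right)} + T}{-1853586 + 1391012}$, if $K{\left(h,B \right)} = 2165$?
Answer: $\frac{2467893}{462574} \approx 5.3351$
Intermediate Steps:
$T = -2470058$ ($T = -941446 - 1528612 = -2470058$)
$\frac{K{\left(-310,-61 - 869 \right)} + T}{-1853586 + 1391012} = \frac{2165 - 2470058}{-1853586 + 1391012} = - \frac{2467893}{-462574} = \left(-2467893\right) \left(- \frac{1}{462574}\right) = \frac{2467893}{462574}$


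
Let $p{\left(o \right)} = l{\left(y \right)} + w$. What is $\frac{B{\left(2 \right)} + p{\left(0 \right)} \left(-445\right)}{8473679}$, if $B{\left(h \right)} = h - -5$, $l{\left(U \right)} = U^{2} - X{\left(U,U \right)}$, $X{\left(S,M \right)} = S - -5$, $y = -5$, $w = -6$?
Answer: $- \frac{8448}{8473679} \approx -0.00099697$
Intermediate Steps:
$X{\left(S,M \right)} = 5 + S$ ($X{\left(S,M \right)} = S + 5 = 5 + S$)
$l{\left(U \right)} = -5 + U^{2} - U$ ($l{\left(U \right)} = U^{2} - \left(5 + U\right) = -5 + U^{2} - U$)
$B{\left(h \right)} = 5 + h$ ($B{\left(h \right)} = h + 5 = 5 + h$)
$p{\left(o \right)} = 19$ ($p{\left(o \right)} = \left(-5 + \left(-5\right)^{2} - -5\right) - 6 = \left(-5 + 25 + 5\right) - 6 = 25 - 6 = 19$)
$\frac{B{\left(2 \right)} + p{\left(0 \right)} \left(-445\right)}{8473679} = \frac{\left(5 + 2\right) + 19 \left(-445\right)}{8473679} = \left(7 - 8455\right) \frac{1}{8473679} = \left(-8448\right) \frac{1}{8473679} = - \frac{8448}{8473679}$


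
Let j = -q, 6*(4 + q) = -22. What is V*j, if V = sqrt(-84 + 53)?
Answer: 23*I*sqrt(31)/3 ≈ 42.686*I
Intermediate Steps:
q = -23/3 (q = -4 + (1/6)*(-22) = -4 - 11/3 = -23/3 ≈ -7.6667)
j = 23/3 (j = -1*(-23/3) = 23/3 ≈ 7.6667)
V = I*sqrt(31) (V = sqrt(-31) = I*sqrt(31) ≈ 5.5678*I)
V*j = (I*sqrt(31))*(23/3) = 23*I*sqrt(31)/3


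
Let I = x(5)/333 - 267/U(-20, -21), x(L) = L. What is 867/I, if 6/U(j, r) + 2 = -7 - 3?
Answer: 288711/177827 ≈ 1.6236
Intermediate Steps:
U(j, r) = -½ (U(j, r) = 6/(-2 + (-7 - 3)) = 6/(-2 - 10) = 6/(-12) = 6*(-1/12) = -½)
I = 177827/333 (I = 5/333 - 267/(-½) = 5*(1/333) - 267*(-2) = 5/333 + 534 = 177827/333 ≈ 534.01)
867/I = 867/(177827/333) = 867*(333/177827) = 288711/177827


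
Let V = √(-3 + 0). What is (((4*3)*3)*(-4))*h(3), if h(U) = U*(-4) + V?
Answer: 1728 - 144*I*√3 ≈ 1728.0 - 249.42*I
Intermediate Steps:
V = I*√3 (V = √(-3) = I*√3 ≈ 1.732*I)
h(U) = -4*U + I*√3 (h(U) = U*(-4) + I*√3 = -4*U + I*√3)
(((4*3)*3)*(-4))*h(3) = (((4*3)*3)*(-4))*(-4*3 + I*√3) = ((12*3)*(-4))*(-12 + I*√3) = (36*(-4))*(-12 + I*√3) = -144*(-12 + I*√3) = 1728 - 144*I*√3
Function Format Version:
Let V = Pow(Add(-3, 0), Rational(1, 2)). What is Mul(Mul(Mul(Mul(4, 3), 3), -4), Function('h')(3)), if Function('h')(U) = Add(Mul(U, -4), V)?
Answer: Add(1728, Mul(-144, I, Pow(3, Rational(1, 2)))) ≈ Add(1728.0, Mul(-249.42, I))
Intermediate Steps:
V = Mul(I, Pow(3, Rational(1, 2))) (V = Pow(-3, Rational(1, 2)) = Mul(I, Pow(3, Rational(1, 2))) ≈ Mul(1.7320, I))
Function('h')(U) = Add(Mul(-4, U), Mul(I, Pow(3, Rational(1, 2)))) (Function('h')(U) = Add(Mul(U, -4), Mul(I, Pow(3, Rational(1, 2)))) = Add(Mul(-4, U), Mul(I, Pow(3, Rational(1, 2)))))
Mul(Mul(Mul(Mul(4, 3), 3), -4), Function('h')(3)) = Mul(Mul(Mul(Mul(4, 3), 3), -4), Add(Mul(-4, 3), Mul(I, Pow(3, Rational(1, 2))))) = Mul(Mul(Mul(12, 3), -4), Add(-12, Mul(I, Pow(3, Rational(1, 2))))) = Mul(Mul(36, -4), Add(-12, Mul(I, Pow(3, Rational(1, 2))))) = Mul(-144, Add(-12, Mul(I, Pow(3, Rational(1, 2))))) = Add(1728, Mul(-144, I, Pow(3, Rational(1, 2))))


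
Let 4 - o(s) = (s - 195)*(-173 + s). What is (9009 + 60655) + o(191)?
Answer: 69740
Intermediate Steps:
o(s) = 4 - (-195 + s)*(-173 + s) (o(s) = 4 - (s - 195)*(-173 + s) = 4 - (-195 + s)*(-173 + s))
(9009 + 60655) + o(191) = (9009 + 60655) + (-33731 - 1*191² + 368*191) = 69664 + (-33731 - 1*36481 + 70288) = 69664 + (-33731 - 36481 + 70288) = 69664 + 76 = 69740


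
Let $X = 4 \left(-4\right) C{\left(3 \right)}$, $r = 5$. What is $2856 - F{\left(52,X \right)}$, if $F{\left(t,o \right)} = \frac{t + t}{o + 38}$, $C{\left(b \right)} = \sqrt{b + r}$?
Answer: $\frac{432244}{151} + \frac{832 \sqrt{2}}{151} \approx 2870.3$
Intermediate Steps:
$C{\left(b \right)} = \sqrt{5 + b}$ ($C{\left(b \right)} = \sqrt{b + 5} = \sqrt{5 + b}$)
$X = - 32 \sqrt{2}$ ($X = 4 \left(-4\right) \sqrt{5 + 3} = - 16 \sqrt{8} = - 16 \cdot 2 \sqrt{2} = - 32 \sqrt{2} \approx -45.255$)
$F{\left(t,o \right)} = \frac{2 t}{38 + o}$
$2856 - F{\left(52,X \right)} = 2856 - 2 \cdot 52 \frac{1}{38 - 32 \sqrt{2}} = 2856 - \frac{104}{38 - 32 \sqrt{2}}$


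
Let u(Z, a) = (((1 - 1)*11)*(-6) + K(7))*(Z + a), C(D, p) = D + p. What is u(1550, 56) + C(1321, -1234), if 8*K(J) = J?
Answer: 5969/4 ≈ 1492.3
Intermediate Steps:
K(J) = J/8
u(Z, a) = 7*Z/8 + 7*a/8 (u(Z, a) = (((1 - 1)*11)*(-6) + (1/8)*7)*(Z + a) = ((0*11)*(-6) + 7/8)*(Z + a) = (0*(-6) + 7/8)*(Z + a) = (0 + 7/8)*(Z + a) = 7*(Z + a)/8 = 7*Z/8 + 7*a/8)
u(1550, 56) + C(1321, -1234) = ((7/8)*1550 + (7/8)*56) + (1321 - 1234) = (5425/4 + 49) + 87 = 5621/4 + 87 = 5969/4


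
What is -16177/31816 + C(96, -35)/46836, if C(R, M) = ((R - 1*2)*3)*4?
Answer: -60148127/124177848 ≈ -0.48437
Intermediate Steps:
C(R, M) = -24 + 12*R (C(R, M) = ((R - 2)*3)*4 = ((-2 + R)*3)*4 = (-6 + 3*R)*4 = -24 + 12*R)
-16177/31816 + C(96, -35)/46836 = -16177/31816 + (-24 + 12*96)/46836 = -16177*1/31816 + (-24 + 1152)*(1/46836) = -16177/31816 + 1128*(1/46836) = -16177/31816 + 94/3903 = -60148127/124177848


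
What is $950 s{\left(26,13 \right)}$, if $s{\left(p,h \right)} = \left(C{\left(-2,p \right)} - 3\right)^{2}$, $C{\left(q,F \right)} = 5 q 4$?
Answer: $1756550$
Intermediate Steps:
$C{\left(q,F \right)} = 20 q$
$s{\left(p,h \right)} = 1849$ ($s{\left(p,h \right)} = \left(20 \left(-2\right) - 3\right)^{2} = \left(-40 - 3\right)^{2} = \left(-43\right)^{2} = 1849$)
$950 s{\left(26,13 \right)} = 950 \cdot 1849 = 1756550$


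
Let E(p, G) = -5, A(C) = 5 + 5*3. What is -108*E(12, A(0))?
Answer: 540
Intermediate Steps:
A(C) = 20 (A(C) = 5 + 15 = 20)
-108*E(12, A(0)) = -108*(-5) = 540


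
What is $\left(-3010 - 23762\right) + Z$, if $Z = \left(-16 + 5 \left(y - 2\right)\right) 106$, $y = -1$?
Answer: $-30058$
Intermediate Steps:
$Z = -3286$ ($Z = \left(-16 + 5 \left(-1 - 2\right)\right) 106 = \left(-16 + 5 \left(-3\right)\right) 106 = \left(-16 - 15\right) 106 = \left(-31\right) 106 = -3286$)
$\left(-3010 - 23762\right) + Z = \left(-3010 - 23762\right) - 3286 = -26772 - 3286 = -30058$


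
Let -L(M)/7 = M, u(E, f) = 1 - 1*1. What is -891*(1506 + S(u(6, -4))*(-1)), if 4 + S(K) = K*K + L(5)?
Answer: -1376595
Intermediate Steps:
u(E, f) = 0 (u(E, f) = 1 - 1 = 0)
L(M) = -7*M
S(K) = -39 + K**2 (S(K) = -4 + (K*K - 7*5) = -4 + (K**2 - 35) = -4 + (-35 + K**2) = -39 + K**2)
-891*(1506 + S(u(6, -4))*(-1)) = -891*(1506 + (-39 + 0**2)*(-1)) = -891*(1506 + (-39 + 0)*(-1)) = -891*(1506 - 39*(-1)) = -891*(1506 + 39) = -891*1545 = -1376595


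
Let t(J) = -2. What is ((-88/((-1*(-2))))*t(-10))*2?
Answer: 176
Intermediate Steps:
((-88/((-1*(-2))))*t(-10))*2 = (-88/((-1*(-2)))*(-2))*2 = (-88/2*(-2))*2 = (-88*1/2*(-2))*2 = -44*(-2)*2 = 88*2 = 176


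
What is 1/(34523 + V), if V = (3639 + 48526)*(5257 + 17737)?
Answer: 1/1199516533 ≈ 8.3367e-10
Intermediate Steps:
V = 1199482010 (V = 52165*22994 = 1199482010)
1/(34523 + V) = 1/(34523 + 1199482010) = 1/1199516533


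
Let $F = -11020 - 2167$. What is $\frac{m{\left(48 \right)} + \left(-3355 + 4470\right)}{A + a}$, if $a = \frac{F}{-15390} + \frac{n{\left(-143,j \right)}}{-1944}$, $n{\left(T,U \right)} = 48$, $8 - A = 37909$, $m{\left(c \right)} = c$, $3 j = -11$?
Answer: $- \frac{1988730}{64809287} \approx -0.030686$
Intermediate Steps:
$j = - \frac{11}{3}$ ($j = \frac{1}{3} \left(-11\right) = - \frac{11}{3} \approx -3.6667$)
$A = -37901$ ($A = 8 - 37909 = -37901$)
$F = -13187$ ($F = -11020 - 2167 = -13187$)
$a = \frac{1423}{1710}$ ($a = - \frac{13187}{-15390} + \frac{48}{-1944} = \left(-13187\right) \left(- \frac{1}{15390}\right) + 48 \left(- \frac{1}{1944}\right) = \frac{13187}{15390} - \frac{2}{81} = \frac{1423}{1710} \approx 0.83216$)
$\frac{m{\left(48 \right)} + \left(-3355 + 4470\right)}{A + a} = \frac{48 + \left(-3355 + 4470\right)}{-37901 + \frac{1423}{1710}} = \frac{48 + 1115}{- \frac{64809287}{1710}} = 1163 \left(- \frac{1710}{64809287}\right) = - \frac{1988730}{64809287}$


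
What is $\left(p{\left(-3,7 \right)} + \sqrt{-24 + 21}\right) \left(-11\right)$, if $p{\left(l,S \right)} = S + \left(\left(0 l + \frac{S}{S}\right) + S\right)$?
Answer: $-165 - 11 i \sqrt{3} \approx -165.0 - 19.053 i$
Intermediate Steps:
$p{\left(l,S \right)} = 1 + 2 S$ ($p{\left(l,S \right)} = S + \left(\left(0 + 1\right) + S\right) = S + \left(1 + S\right) = 1 + 2 S$)
$\left(p{\left(-3,7 \right)} + \sqrt{-24 + 21}\right) \left(-11\right) = \left(\left(1 + 2 \cdot 7\right) + \sqrt{-24 + 21}\right) \left(-11\right) = \left(\left(1 + 14\right) + \sqrt{-3}\right) \left(-11\right) = \left(15 + i \sqrt{3}\right) \left(-11\right) = -165 - 11 i \sqrt{3}$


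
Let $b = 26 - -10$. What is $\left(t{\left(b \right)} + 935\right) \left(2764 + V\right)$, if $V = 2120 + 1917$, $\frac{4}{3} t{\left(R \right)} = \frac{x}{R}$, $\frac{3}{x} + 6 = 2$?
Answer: $\frac{406965039}{64} \approx 6.3588 \cdot 10^{6}$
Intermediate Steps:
$x = - \frac{3}{4}$ ($x = \frac{3}{-6 + 2} = \frac{3}{-4} = 3 \left(- \frac{1}{4}\right) = - \frac{3}{4} \approx -0.75$)
$b = 36$ ($b = 26 + 10 = 36$)
$t{\left(R \right)} = - \frac{9}{16 R}$ ($t{\left(R \right)} = \frac{3 \left(- \frac{3}{4 R}\right)}{4} = - \frac{9}{16 R}$)
$V = 4037$
$\left(t{\left(b \right)} + 935\right) \left(2764 + V\right) = \left(- \frac{9}{16 \cdot 36} + 935\right) \left(2764 + 4037\right) = \left(\left(- \frac{9}{16}\right) \frac{1}{36} + 935\right) 6801 = \left(- \frac{1}{64} + 935\right) 6801 = \frac{59839}{64} \cdot 6801 = \frac{406965039}{64}$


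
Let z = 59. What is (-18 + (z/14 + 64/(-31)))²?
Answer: 47320641/188356 ≈ 251.23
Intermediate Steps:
(-18 + (z/14 + 64/(-31)))² = (-18 + (59/14 + 64/(-31)))² = (-18 + (59*(1/14) + 64*(-1/31)))² = (-18 + (59/14 - 64/31))² = (-18 + 933/434)² = (-6879/434)² = 47320641/188356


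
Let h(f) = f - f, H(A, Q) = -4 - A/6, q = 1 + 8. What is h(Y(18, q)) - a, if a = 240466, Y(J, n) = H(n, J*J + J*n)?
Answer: -240466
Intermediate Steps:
q = 9
H(A, Q) = -4 - A/6
Y(J, n) = -4 - n/6
h(f) = 0
h(Y(18, q)) - a = 0 - 1*240466 = 0 - 240466 = -240466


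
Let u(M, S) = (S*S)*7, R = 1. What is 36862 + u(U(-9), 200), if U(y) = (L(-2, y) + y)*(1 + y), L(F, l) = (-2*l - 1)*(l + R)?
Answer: 316862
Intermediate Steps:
L(F, l) = (1 + l)*(-1 - 2*l) (L(F, l) = (-2*l - 1)*(l + 1) = (-1 - 2*l)*(1 + l) = (1 + l)*(-1 - 2*l))
U(y) = (1 + y)*(-1 - 2*y - 2*y²) (U(y) = ((-1 - 3*y - 2*y²) + y)*(1 + y) = (-1 - 2*y - 2*y²)*(1 + y) = (1 + y)*(-1 - 2*y - 2*y²))
u(M, S) = 7*S² (u(M, S) = S²*7 = 7*S²)
36862 + u(U(-9), 200) = 36862 + 7*200² = 36862 + 7*40000 = 36862 + 280000 = 316862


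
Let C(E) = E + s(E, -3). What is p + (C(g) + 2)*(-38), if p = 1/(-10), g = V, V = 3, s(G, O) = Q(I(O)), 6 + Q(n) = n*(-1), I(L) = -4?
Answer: -1141/10 ≈ -114.10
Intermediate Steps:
Q(n) = -6 - n (Q(n) = -6 + n*(-1) = -6 - n)
s(G, O) = -2 (s(G, O) = -6 - 1*(-4) = -6 + 4 = -2)
g = 3
p = -⅒ ≈ -0.10000
C(E) = -2 + E (C(E) = E - 2 = -2 + E)
p + (C(g) + 2)*(-38) = -⅒ + ((-2 + 3) + 2)*(-38) = -⅒ + (1 + 2)*(-38) = -⅒ + 3*(-38) = -⅒ - 114 = -1141/10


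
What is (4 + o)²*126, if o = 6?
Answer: 12600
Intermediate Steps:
(4 + o)²*126 = (4 + 6)²*126 = 10²*126 = 100*126 = 12600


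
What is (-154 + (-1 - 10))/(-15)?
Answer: 11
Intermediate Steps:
(-154 + (-1 - 10))/(-15) = (-154 - 11)*(-1/15) = -165*(-1/15) = 11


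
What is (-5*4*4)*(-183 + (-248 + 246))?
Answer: 14800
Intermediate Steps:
(-5*4*4)*(-183 + (-248 + 246)) = (-20*4)*(-183 - 2) = -80*(-185) = 14800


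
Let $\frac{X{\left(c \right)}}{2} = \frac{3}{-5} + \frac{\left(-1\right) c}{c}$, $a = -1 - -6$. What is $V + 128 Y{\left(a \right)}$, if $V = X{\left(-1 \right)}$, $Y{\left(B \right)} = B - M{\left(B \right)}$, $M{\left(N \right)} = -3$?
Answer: $\frac{5104}{5} \approx 1020.8$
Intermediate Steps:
$a = 5$ ($a = -1 + 6 = 5$)
$Y{\left(B \right)} = 3 + B$ ($Y{\left(B \right)} = B - -3 = B + 3 = 3 + B$)
$X{\left(c \right)} = - \frac{16}{5}$ ($X{\left(c \right)} = 2 \left(\frac{3}{-5} + \frac{\left(-1\right) c}{c}\right) = 2 \left(3 \left(- \frac{1}{5}\right) - 1\right) = 2 \left(- \frac{3}{5} - 1\right) = 2 \left(- \frac{8}{5}\right) = - \frac{16}{5}$)
$V = - \frac{16}{5} \approx -3.2$
$V + 128 Y{\left(a \right)} = - \frac{16}{5} + 128 \left(3 + 5\right) = - \frac{16}{5} + 128 \cdot 8 = - \frac{16}{5} + 1024 = \frac{5104}{5}$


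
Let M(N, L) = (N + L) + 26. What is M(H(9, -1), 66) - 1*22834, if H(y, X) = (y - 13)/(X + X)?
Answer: -22740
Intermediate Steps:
H(y, X) = (-13 + y)/(2*X) (H(y, X) = (-13 + y)/((2*X)) = (-13 + y)*(1/(2*X)) = (-13 + y)/(2*X))
M(N, L) = 26 + L + N (M(N, L) = (L + N) + 26 = 26 + L + N)
M(H(9, -1), 66) - 1*22834 = (26 + 66 + (½)*(-13 + 9)/(-1)) - 1*22834 = (26 + 66 + (½)*(-1)*(-4)) - 22834 = (26 + 66 + 2) - 22834 = 94 - 22834 = -22740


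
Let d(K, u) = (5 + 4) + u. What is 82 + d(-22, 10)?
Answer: 101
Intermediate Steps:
d(K, u) = 9 + u
82 + d(-22, 10) = 82 + (9 + 10) = 82 + 19 = 101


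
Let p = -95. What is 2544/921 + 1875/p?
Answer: -99013/5833 ≈ -16.975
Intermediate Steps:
2544/921 + 1875/p = 2544/921 + 1875/(-95) = 2544*(1/921) + 1875*(-1/95) = 848/307 - 375/19 = -99013/5833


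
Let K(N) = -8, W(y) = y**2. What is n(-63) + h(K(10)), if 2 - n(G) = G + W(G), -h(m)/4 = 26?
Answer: -4008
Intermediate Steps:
h(m) = -104 (h(m) = -4*26 = -104)
n(G) = 2 - G - G**2 (n(G) = 2 - (G + G**2) = 2 + (-G - G**2) = 2 - G - G**2)
n(-63) + h(K(10)) = (2 - 1*(-63) - 1*(-63)**2) - 104 = (2 + 63 - 1*3969) - 104 = (2 + 63 - 3969) - 104 = -3904 - 104 = -4008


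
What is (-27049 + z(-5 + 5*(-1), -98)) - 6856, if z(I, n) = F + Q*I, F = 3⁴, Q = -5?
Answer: -33774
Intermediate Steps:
F = 81
z(I, n) = 81 - 5*I
(-27049 + z(-5 + 5*(-1), -98)) - 6856 = (-27049 + (81 - 5*(-5 + 5*(-1)))) - 6856 = (-27049 + (81 - 5*(-5 - 5))) - 6856 = (-27049 + (81 - 5*(-10))) - 6856 = (-27049 + (81 + 50)) - 6856 = (-27049 + 131) - 6856 = -26918 - 6856 = -33774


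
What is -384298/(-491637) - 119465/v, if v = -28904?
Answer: 69841163597/14210275848 ≈ 4.9148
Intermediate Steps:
-384298/(-491637) - 119465/v = -384298/(-491637) - 119465/(-28904) = -384298*(-1/491637) - 119465*(-1/28904) = 384298/491637 + 119465/28904 = 69841163597/14210275848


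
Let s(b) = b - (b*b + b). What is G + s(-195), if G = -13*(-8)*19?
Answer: -36049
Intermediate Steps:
G = 1976 (G = 104*19 = 1976)
s(b) = -b**2 (s(b) = b - (b**2 + b) = b - (b + b**2) = b + (-b - b**2) = -b**2)
G + s(-195) = 1976 - 1*(-195)**2 = 1976 - 1*38025 = 1976 - 38025 = -36049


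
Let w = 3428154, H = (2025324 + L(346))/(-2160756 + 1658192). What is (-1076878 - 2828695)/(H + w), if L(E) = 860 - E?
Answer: -981400194586/861432380509 ≈ -1.1393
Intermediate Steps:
H = -1012919/251282 (H = (2025324 + (860 - 1*346))/(-2160756 + 1658192) = (2025324 + (860 - 346))/(-502564) = (2025324 + 514)*(-1/502564) = 2025838*(-1/502564) = -1012919/251282 ≈ -4.0310)
(-1076878 - 2828695)/(H + w) = (-1076878 - 2828695)/(-1012919/251282 + 3428154) = -3905573/861432380509/251282 = -3905573*251282/861432380509 = -981400194586/861432380509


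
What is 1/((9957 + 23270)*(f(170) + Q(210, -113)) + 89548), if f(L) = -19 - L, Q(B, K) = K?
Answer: -1/9945006 ≈ -1.0055e-7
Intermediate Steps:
1/((9957 + 23270)*(f(170) + Q(210, -113)) + 89548) = 1/((9957 + 23270)*((-19 - 1*170) - 113) + 89548) = 1/(33227*((-19 - 170) - 113) + 89548) = 1/(33227*(-189 - 113) + 89548) = 1/(33227*(-302) + 89548) = 1/(-10034554 + 89548) = 1/(-9945006) = -1/9945006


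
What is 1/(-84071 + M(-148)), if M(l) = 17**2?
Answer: -1/83782 ≈ -1.1936e-5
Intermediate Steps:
M(l) = 289
1/(-84071 + M(-148)) = 1/(-84071 + 289) = 1/(-83782) = -1/83782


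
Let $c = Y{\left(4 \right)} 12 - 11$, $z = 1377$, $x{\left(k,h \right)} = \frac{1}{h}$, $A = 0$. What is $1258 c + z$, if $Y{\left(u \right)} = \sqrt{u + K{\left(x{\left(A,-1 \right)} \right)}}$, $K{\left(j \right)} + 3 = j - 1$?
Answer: $-12461 + 15096 i \approx -12461.0 + 15096.0 i$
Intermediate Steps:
$K{\left(j \right)} = -4 + j$ ($K{\left(j \right)} = -3 + \left(j - 1\right) = -3 + \left(-1 + j\right) = -4 + j$)
$Y{\left(u \right)} = \sqrt{-5 + u}$ ($Y{\left(u \right)} = \sqrt{u - \left(4 - \frac{1}{-1}\right)} = \sqrt{u - 5} = \sqrt{-5 + u}$)
$c = -11 + 12 i$ ($c = \sqrt{-5 + 4} \cdot 12 - 11 = \sqrt{-1} \cdot 12 - 11 = i 12 - 11 = 12 i - 11 = -11 + 12 i \approx -11.0 + 12.0 i$)
$1258 c + z = 1258 \left(-11 + 12 i\right) + 1377 = \left(-13838 + 15096 i\right) + 1377 = -12461 + 15096 i$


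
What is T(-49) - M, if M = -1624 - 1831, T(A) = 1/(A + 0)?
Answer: 169294/49 ≈ 3455.0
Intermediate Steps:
T(A) = 1/A
M = -3455
T(-49) - M = 1/(-49) - 1*(-3455) = -1/49 + 3455 = 169294/49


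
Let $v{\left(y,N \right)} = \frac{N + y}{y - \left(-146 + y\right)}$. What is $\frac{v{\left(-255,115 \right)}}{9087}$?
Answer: $- \frac{70}{663351} \approx -0.00010552$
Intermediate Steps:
$v{\left(y,N \right)} = \frac{N}{146} + \frac{y}{146}$ ($v{\left(y,N \right)} = \frac{N + y}{146} = \left(N + y\right) \frac{1}{146} = \frac{N}{146} + \frac{y}{146}$)
$\frac{v{\left(-255,115 \right)}}{9087} = \frac{\frac{1}{146} \cdot 115 + \frac{1}{146} \left(-255\right)}{9087} = \left(\frac{115}{146} - \frac{255}{146}\right) \frac{1}{9087} = \left(- \frac{70}{73}\right) \frac{1}{9087} = - \frac{70}{663351}$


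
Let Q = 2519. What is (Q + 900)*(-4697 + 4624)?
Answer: -249587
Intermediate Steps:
(Q + 900)*(-4697 + 4624) = (2519 + 900)*(-4697 + 4624) = 3419*(-73) = -249587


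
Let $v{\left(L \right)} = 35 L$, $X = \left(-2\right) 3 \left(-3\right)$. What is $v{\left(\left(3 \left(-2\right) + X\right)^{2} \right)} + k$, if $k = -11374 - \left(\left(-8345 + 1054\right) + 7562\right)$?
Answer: $-6605$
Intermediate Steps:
$X = 18$ ($X = \left(-6\right) \left(-3\right) = 18$)
$k = -11645$ ($k = -11374 - \left(-7291 + 7562\right) = -11374 - 271 = -11645$)
$v{\left(\left(3 \left(-2\right) + X\right)^{2} \right)} + k = 35 \left(3 \left(-2\right) + 18\right)^{2} - 11645 = 35 \left(-6 + 18\right)^{2} - 11645 = 35 \cdot 12^{2} - 11645 = 35 \cdot 144 - 11645 = 5040 - 11645 = -6605$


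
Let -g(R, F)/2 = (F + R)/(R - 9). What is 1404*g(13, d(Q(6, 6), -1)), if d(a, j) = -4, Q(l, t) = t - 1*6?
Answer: -6318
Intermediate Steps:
Q(l, t) = -6 + t (Q(l, t) = t - 6 = -6 + t)
g(R, F) = -2*(F + R)/(-9 + R) (g(R, F) = -2*(F + R)/(R - 9) = -2*(F + R)/(-9 + R))
1404*g(13, d(Q(6, 6), -1)) = 1404*(2*(-1*(-4) - 1*13)/(-9 + 13)) = 1404*(2*(4 - 13)/4) = 1404*(2*(¼)*(-9)) = 1404*(-9/2) = -6318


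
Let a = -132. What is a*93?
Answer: -12276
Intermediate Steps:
a*93 = -132*93 = -12276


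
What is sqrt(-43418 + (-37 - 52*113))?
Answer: I*sqrt(49331) ≈ 222.11*I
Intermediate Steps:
sqrt(-43418 + (-37 - 52*113)) = sqrt(-43418 + (-37 - 5876)) = sqrt(-43418 - 5913) = sqrt(-49331) = I*sqrt(49331)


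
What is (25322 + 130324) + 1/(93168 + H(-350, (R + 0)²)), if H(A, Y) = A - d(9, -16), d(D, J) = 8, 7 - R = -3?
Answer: 14445505261/92810 ≈ 1.5565e+5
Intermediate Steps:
R = 10 (R = 7 - 1*(-3) = 7 + 3 = 10)
H(A, Y) = -8 + A (H(A, Y) = A - 1*8 = A - 8 = -8 + A)
(25322 + 130324) + 1/(93168 + H(-350, (R + 0)²)) = (25322 + 130324) + 1/(93168 + (-8 - 350)) = 155646 + 1/(93168 - 358) = 155646 + 1/92810 = 14445505261/92810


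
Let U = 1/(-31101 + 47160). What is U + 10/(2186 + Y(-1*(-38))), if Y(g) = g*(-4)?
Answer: 27104/5444001 ≈ 0.0049787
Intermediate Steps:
Y(g) = -4*g
U = 1/16059 ≈ 6.2270e-5
U + 10/(2186 + Y(-1*(-38))) = 1/16059 + 10/(2186 - (-4)*(-38)) = 1/16059 + 10/(2186 - 4*38) = 1/16059 + 10/(2186 - 152) = 1/16059 + 10/2034 = 1/16059 + (1/2034)*10 = 1/16059 + 5/1017 = 27104/5444001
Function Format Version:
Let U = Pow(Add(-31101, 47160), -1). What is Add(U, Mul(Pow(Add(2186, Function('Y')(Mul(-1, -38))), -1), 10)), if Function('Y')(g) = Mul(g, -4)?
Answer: Rational(27104, 5444001) ≈ 0.0049787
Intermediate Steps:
Function('Y')(g) = Mul(-4, g)
U = Rational(1, 16059) (U = Pow(16059, -1) = Rational(1, 16059) ≈ 6.2270e-5)
Add(U, Mul(Pow(Add(2186, Function('Y')(Mul(-1, -38))), -1), 10)) = Add(Rational(1, 16059), Mul(Pow(Add(2186, Mul(-4, Mul(-1, -38))), -1), 10)) = Add(Rational(1, 16059), Mul(Pow(Add(2186, Mul(-4, 38)), -1), 10)) = Add(Rational(1, 16059), Mul(Pow(Add(2186, -152), -1), 10)) = Add(Rational(1, 16059), Mul(Pow(2034, -1), 10)) = Add(Rational(1, 16059), Mul(Rational(1, 2034), 10)) = Add(Rational(1, 16059), Rational(5, 1017)) = Rational(27104, 5444001)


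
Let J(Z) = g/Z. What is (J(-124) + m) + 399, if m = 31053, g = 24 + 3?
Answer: 3900021/124 ≈ 31452.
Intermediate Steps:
g = 27
J(Z) = 27/Z
(J(-124) + m) + 399 = (27/(-124) + 31053) + 399 = (27*(-1/124) + 31053) + 399 = (-27/124 + 31053) + 399 = 3850545/124 + 399 = 3900021/124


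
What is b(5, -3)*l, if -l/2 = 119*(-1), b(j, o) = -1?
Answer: -238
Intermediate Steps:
l = 238 (l = -238*(-1) = -2*(-119) = 238)
b(5, -3)*l = -1*238 = -238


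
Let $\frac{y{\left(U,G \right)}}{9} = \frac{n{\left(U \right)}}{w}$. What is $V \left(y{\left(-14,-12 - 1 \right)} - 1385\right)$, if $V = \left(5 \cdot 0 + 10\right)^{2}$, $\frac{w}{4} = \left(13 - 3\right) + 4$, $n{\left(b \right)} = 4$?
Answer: $- \frac{969050}{7} \approx -1.3844 \cdot 10^{5}$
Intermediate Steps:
$w = 56$ ($w = 4 \left(\left(13 - 3\right) + 4\right) = 4 \left(10 + 4\right) = 4 \cdot 14 = 56$)
$y{\left(U,G \right)} = \frac{9}{14}$ ($y{\left(U,G \right)} = 9 \cdot \frac{4}{56} = 9 \cdot 4 \cdot \frac{1}{56} = 9 \cdot \frac{1}{14} = \frac{9}{14}$)
$V = 100$ ($V = \left(0 + 10\right)^{2} = 10^{2} = 100$)
$V \left(y{\left(-14,-12 - 1 \right)} - 1385\right) = 100 \left(\frac{9}{14} - 1385\right) = 100 \left(- \frac{19381}{14}\right) = - \frac{969050}{7}$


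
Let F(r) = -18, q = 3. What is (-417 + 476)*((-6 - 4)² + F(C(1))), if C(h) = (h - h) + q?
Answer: 4838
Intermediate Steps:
C(h) = 3 (C(h) = (h - h) + 3 = 0 + 3 = 3)
(-417 + 476)*((-6 - 4)² + F(C(1))) = (-417 + 476)*((-6 - 4)² - 18) = 59*((-10)² - 18) = 59*(100 - 18) = 59*82 = 4838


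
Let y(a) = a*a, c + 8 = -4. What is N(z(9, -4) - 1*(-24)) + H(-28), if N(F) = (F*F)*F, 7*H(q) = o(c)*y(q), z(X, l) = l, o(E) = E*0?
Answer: 8000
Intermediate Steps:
c = -12 (c = -8 - 4 = -12)
y(a) = a²
o(E) = 0
H(q) = 0 (H(q) = (0*q²)/7 = (⅐)*0 = 0)
N(F) = F³ (N(F) = F²*F = F³)
N(z(9, -4) - 1*(-24)) + H(-28) = (-4 - 1*(-24))³ + 0 = (-4 + 24)³ + 0 = 20³ + 0 = 8000 + 0 = 8000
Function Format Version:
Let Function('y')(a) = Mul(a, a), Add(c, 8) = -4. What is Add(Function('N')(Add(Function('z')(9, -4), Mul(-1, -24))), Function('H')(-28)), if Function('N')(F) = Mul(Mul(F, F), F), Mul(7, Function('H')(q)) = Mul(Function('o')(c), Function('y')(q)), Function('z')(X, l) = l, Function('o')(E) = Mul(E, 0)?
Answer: 8000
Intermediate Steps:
c = -12 (c = Add(-8, -4) = -12)
Function('y')(a) = Pow(a, 2)
Function('o')(E) = 0
Function('H')(q) = 0 (Function('H')(q) = Mul(Rational(1, 7), Mul(0, Pow(q, 2))) = Mul(Rational(1, 7), 0) = 0)
Function('N')(F) = Pow(F, 3) (Function('N')(F) = Mul(Pow(F, 2), F) = Pow(F, 3))
Add(Function('N')(Add(Function('z')(9, -4), Mul(-1, -24))), Function('H')(-28)) = Add(Pow(Add(-4, Mul(-1, -24)), 3), 0) = Add(Pow(Add(-4, 24), 3), 0) = Add(Pow(20, 3), 0) = Add(8000, 0) = 8000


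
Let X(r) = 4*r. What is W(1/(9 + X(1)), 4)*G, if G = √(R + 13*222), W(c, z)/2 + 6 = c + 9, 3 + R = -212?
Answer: 80*√2671/13 ≈ 318.04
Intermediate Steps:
R = -215 (R = -3 - 212 = -215)
W(c, z) = 6 + 2*c (W(c, z) = -12 + 2*(c + 9) = -12 + 2*(9 + c) = -12 + (18 + 2*c) = 6 + 2*c)
G = √2671 (G = √(-215 + 13*222) = √(-215 + 2886) = √2671 ≈ 51.682)
W(1/(9 + X(1)), 4)*G = (6 + 2/(9 + 4*1))*√2671 = (6 + 2/(9 + 4))*√2671 = (6 + 2/13)*√2671 = 80*√2671/13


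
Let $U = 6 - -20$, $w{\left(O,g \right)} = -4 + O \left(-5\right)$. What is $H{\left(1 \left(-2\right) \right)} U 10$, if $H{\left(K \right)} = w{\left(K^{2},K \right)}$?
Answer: $-6240$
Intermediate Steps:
$w{\left(O,g \right)} = -4 - 5 O$
$H{\left(K \right)} = -4 - 5 K^{2}$
$U = 26$ ($U = 6 + 20 = 26$)
$H{\left(1 \left(-2\right) \right)} U 10 = \left(-4 - 5 \left(1 \left(-2\right)\right)^{2}\right) 26 \cdot 10 = \left(-4 - 5 \left(-2\right)^{2}\right) 26 \cdot 10 = \left(-4 - 20\right) 26 \cdot 10 = \left(-24\right) 26 \cdot 10 = \left(-624\right) 10 = -6240$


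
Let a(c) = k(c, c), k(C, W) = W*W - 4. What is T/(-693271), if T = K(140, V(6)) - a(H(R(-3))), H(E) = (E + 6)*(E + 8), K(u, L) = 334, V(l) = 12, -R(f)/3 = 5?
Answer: 3631/693271 ≈ 0.0052375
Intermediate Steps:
R(f) = -15 (R(f) = -3*5 = -15)
k(C, W) = -4 + W**2 (k(C, W) = W**2 - 4 = -4 + W**2)
H(E) = (6 + E)*(8 + E)
a(c) = -4 + c**2
T = -3631 (T = 334 - (-4 + (48 + (-15)**2 + 14*(-15))**2) = 334 - (-4 + (48 + 225 - 210)**2) = 334 - (-4 + 63**2) = 334 - (-4 + 3969) = 334 - 1*3965 = 334 - 3965 = -3631)
T/(-693271) = -3631/(-693271) = -3631*(-1/693271) = 3631/693271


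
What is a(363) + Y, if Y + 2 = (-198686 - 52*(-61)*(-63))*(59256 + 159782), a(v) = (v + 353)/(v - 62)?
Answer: -26274730012522/301 ≈ -8.7291e+10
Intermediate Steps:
a(v) = (353 + v)/(-62 + v)
Y = -87291461838 (Y = -2 + (-198686 - 52*(-61)*(-63))*(59256 + 159782) = -2 + (-198686 + 3172*(-63))*219038 = -2 + (-198686 - 199836)*219038 = -2 - 398522*219038 = -2 - 87291461836 = -87291461838)
a(363) + Y = (353 + 363)/(-62 + 363) - 87291461838 = 716/301 - 87291461838 = -26274730012522/301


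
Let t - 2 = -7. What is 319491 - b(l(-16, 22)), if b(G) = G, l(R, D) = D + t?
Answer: 319474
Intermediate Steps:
t = -5 (t = 2 - 7 = -5)
l(R, D) = -5 + D (l(R, D) = D - 5 = -5 + D)
319491 - b(l(-16, 22)) = 319491 - (-5 + 22) = 319491 - 1*17 = 319491 - 17 = 319474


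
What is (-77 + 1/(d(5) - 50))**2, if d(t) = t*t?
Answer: 3709476/625 ≈ 5935.2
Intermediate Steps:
d(t) = t**2
(-77 + 1/(d(5) - 50))**2 = (-77 + 1/(5**2 - 50))**2 = (-77 + 1/(25 - 50))**2 = (-77 + 1/(-25))**2 = (-77 - 1/25)**2 = (-1926/25)**2 = 3709476/625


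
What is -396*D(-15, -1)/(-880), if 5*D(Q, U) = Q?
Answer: -27/20 ≈ -1.3500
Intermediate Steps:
D(Q, U) = Q/5
-396*D(-15, -1)/(-880) = -396*(⅕)*(-15)/(-880) = -(-1188)*(-1)/880 = -396*3/880 = -27/20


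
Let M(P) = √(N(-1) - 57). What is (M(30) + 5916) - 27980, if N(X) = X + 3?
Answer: -22064 + I*√55 ≈ -22064.0 + 7.4162*I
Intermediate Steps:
N(X) = 3 + X
M(P) = I*√55 (M(P) = √((3 - 1) - 57) = √(2 - 57) = √(-55) = I*√55)
(M(30) + 5916) - 27980 = (I*√55 + 5916) - 27980 = (5916 + I*√55) - 27980 = -22064 + I*√55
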